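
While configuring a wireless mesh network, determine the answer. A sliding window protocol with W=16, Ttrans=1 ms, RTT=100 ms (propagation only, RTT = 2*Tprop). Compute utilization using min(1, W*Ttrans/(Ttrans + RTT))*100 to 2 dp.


Given: W = 16, Ttrans = 1 ms, RTT = 100 ms (= 2 * Tprop, Tprop = 50 ms)
Cycle time = Ttrans + RTT = 1 + 100 = 101 ms (first packet sent until its ACK returns)
W * Ttrans = 16 * 1 = 16 ms of sending per cycle
W * Ttrans / (Ttrans + RTT) = 16 / 101 = 0.158416
U = min(1, 0.158416) = 0.158416
U% = 15.84%

15.84


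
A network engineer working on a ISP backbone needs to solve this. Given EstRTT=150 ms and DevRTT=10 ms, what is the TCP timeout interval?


Given: EstRTT = 150 ms, DevRTT = 10 ms
Timeout = EstRTT + 4 * DevRTT
4 * DevRTT = 4 * 10 = 40
Timeout = 150 + 40 = 190 ms

190


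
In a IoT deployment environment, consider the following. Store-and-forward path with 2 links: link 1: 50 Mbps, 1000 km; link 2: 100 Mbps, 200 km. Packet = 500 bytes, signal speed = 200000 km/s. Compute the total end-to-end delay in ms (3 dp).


Packet = 500 bytes = 4000 bits. Store-and-forward: sum (t_trans + t_prop) per link.
Link 1: t_trans = 4000/(50*10^6) s = 0.0800 ms; t_prop = 1000/200000 s = 5.0000 ms; subtotal = 5.0800 ms
Link 2: t_trans = 4000/(100*10^6) s = 0.0400 ms; t_prop = 200/200000 s = 1.0000 ms; subtotal = 1.0400 ms
End-to-end = 5.0800 + 1.0400 = 6.1200 ms -> 6.120 ms (3 dp)

6.120


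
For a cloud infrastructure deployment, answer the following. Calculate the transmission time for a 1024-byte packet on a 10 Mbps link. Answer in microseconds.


Given: packet = 1024 bytes, bandwidth = 10 Mbps
Packet in bits = 1024 * 8 = 8192 bits
Bandwidth = 10 * 10^6 = 10000000 bps
Time = 8192 / 10000000 seconds
Time in us = 8192 * 10^6 / 10000000 = 819.2

819.2


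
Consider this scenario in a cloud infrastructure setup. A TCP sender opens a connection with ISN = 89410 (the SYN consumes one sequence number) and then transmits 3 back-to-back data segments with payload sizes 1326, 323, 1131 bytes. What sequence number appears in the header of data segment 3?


The SYN occupies sequence number ISN = 89410, so the first data byte is ISN + 1 = 89411.
SEQ of data segment i = (ISN + 1) + sum of payload sizes of segments 1..i-1.
Segment 1: SEQ = 89411, payload = 1326 bytes
Segment 2: SEQ = 90737, payload = 323 bytes
Segment 3: SEQ = 91060, payload = 1131 bytes
SEQ of segment 3 = 89411 + 1326 + 323 = 91060

91060


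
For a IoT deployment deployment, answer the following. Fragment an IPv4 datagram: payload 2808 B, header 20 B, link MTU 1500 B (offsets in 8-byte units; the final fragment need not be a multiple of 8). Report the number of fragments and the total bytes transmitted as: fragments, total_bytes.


Max data per non-final fragment = floor((MTU - header)/8)*8 = floor((1500 - 20)/8)*8 = floor(1480/8)*8 = 1480 B
Final fragment needs no 8-byte alignment: it can carry up to MTU - header = 1480 B
Non-final fragments needed = ceil((payload - 1480) / 1480) = ceil(1328/1480) = ceil(0.8973) = 1
Number of fragments = 1 + 1 = 2
Fragment sizes (data): 1 * 1480 B + 1328 B (last, 1328 <= 1480 OK)
Total bytes sent = payload + n_frags * header = 2808 + 2*20 = 2808 + 40 = 2848 B

2, 2848


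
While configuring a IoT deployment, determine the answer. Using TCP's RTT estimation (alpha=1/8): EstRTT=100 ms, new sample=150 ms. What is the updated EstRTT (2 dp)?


Given: EstRTT = 100 ms, SampleRTT = 150 ms, alpha = 1/8
New EstRTT = (1 - alpha) * EstRTT + alpha * SampleRTT
(7/8) * 100 = 87.5
(1/8) * 150 = 18.75
New EstRTT = 87.5 + 18.75 = 106.25 ms -> 106.25 ms (2 dp)

106.25


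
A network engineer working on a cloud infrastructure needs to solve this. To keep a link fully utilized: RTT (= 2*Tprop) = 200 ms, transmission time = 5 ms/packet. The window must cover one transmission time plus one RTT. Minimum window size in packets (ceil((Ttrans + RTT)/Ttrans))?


Given: Ttrans = 5 ms, RTT = 200 ms (= 2 * Tprop, Tprop = 100 ms)
Time until first ACK returns = Ttrans + RTT = 5 + 200 = 205 ms
Need W * Ttrans >= Ttrans + RTT  ->  W >= (Ttrans + RTT) / Ttrans
(Ttrans + RTT) / Ttrans = 205 / 5 = 41
W_min = ceil(41) = 41

41


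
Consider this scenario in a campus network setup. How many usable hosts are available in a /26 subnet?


Given: subnet mask /26
Host bits = 32 - 26 = 6
Total addresses = 2^6 = 64
Usable hosts = 64 - 2 (network + broadcast) = 62

62


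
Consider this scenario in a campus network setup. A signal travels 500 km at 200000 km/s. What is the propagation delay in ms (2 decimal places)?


Given: distance = 500 km, speed = 200000 km/s
Delay = distance / speed = 500 / 200000 seconds
Delay in ms = 500 * 1000 / 200000
Delay = 2.5000 ms
Rounded to 2 dp = 2.50 ms

2.50


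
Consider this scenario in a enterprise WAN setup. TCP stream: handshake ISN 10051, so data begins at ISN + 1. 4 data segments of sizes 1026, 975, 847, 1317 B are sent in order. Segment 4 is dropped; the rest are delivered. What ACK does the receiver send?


SYN uses sequence number 10051; first data byte = ISN + 1 = 10052.
Segment 1: SEQ = 10052, len = 1026 B, covers [10052, 11077]
Segment 2: SEQ = 11078, len = 975 B, covers [11078, 12052]
Segment 3: SEQ = 12053, len = 847 B, covers [12053, 12899]
Segment 4: SEQ = 12900, len = 1317 B, covers [12900, 14216] [LOST]
In-order data received: bytes [10052, 12899] (segments 1..3).
Segment 4 missing -> gap begins at byte 12900.
Cumulative ACK = next expected in-order byte = 10052 + 1026 + 975 + 847 = 12900

12900


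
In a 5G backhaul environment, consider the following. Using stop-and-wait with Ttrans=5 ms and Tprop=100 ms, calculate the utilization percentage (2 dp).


Given: Ttrans = 5 ms, Tprop = 100 ms
RTT = 2 * Tprop = 2 * 100 = 200 ms
U = Ttrans / (Ttrans + RTT)
U = 5 / (5 + 200)
U = 5 / 205 = 0.02439
U% = 2.44%

2.44


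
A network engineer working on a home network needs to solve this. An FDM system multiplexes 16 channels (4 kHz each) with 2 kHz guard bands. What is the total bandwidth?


Given: 16 channels, 4 kHz each, guard = 2 kHz
Channel bandwidth = 16 * 4 = 64 kHz
Guard bands = 15 gaps * 2 kHz = 30 kHz
Total = 64 + 30 = 94 kHz

94


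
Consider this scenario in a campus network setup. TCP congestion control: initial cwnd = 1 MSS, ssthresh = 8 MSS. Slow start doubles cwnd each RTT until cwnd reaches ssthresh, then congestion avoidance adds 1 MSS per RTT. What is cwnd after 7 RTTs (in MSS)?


RTT 0: cwnd = 1 MSS (initial)
RTT 1: cwnd = 2 MSS (slow start, doubled)
RTT 2: cwnd = 4 MSS (slow start, doubled)
RTT 3: cwnd = 8 MSS (slow start, doubled)
RTT 4: cwnd = 9 MSS (congestion avoidance, +1)
RTT 5: cwnd = 10 MSS (congestion avoidance, +1)
RTT 6: cwnd = 11 MSS (congestion avoidance, +1)
RTT 7: cwnd = 12 MSS (congestion avoidance, +1)

12


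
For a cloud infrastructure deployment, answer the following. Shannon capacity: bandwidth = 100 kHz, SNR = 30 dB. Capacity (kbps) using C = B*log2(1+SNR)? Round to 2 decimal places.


Given: B = 100 kHz, SNR = 30 dB
SNR linear = 10^(30/10) = 1000
1 + SNR = 1001
log2(1001) = 9.9672262588
C = 100 * 1000 * 9.9672262588 = 996722.6259 bps
C = 996.722626 kbps -> 996.72 kbps (2 dp)

996.72


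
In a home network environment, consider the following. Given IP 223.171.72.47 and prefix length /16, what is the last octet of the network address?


Given: IP = 223.171.72.47, prefix = /16
Subnet mask = 255.255.0.0
Last octet of IP: 47
Last octet of mask: 0
Network last octet = 47 AND 0 = 0

0


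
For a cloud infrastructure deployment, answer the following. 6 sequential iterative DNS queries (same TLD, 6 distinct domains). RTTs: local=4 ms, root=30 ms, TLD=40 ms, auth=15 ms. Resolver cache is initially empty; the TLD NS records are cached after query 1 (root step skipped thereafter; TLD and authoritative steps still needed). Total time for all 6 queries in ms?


Lookup 1 (cold cache): local + root + TLD + auth = 4 + 30 + 40 + 15 = 89 ms
Lookups 2..6 (TLD NS cached -> skip root; new domain -> still ask TLD and auth): local + TLD + auth = 4 + 40 + 15 = 59 ms each
Remaining 5 lookups: 5 * 59 = 295 ms
Total = 89 + 295 = 384 ms

384


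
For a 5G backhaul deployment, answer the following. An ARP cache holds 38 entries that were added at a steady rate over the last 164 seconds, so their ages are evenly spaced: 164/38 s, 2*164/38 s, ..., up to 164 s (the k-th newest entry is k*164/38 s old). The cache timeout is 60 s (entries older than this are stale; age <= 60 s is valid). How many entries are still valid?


Ages are k * 164/38 s for k = 1..38 (spacing = 4.3158 s).
Entry k is valid iff k * 164/38 <= 60 iff k <= 38 * 60 / 164 = 13.9024
n_valid = floor(13.9024) = 13
(n_stale = 38 - 13 = 25)

13


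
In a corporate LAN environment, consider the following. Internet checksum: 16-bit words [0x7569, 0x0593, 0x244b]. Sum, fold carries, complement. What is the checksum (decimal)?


Given words: [0x7569, 0x0593, 0x244b]
Step 1: Sum all words
Raw sum = 30057 + 1427 + 9291 = 40775
One's complement = ~40775 & 0xFFFF = 24760

24760


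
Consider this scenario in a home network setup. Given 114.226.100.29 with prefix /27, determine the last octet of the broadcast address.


Given: IP = 114.226.100.29, prefix = /27
Host bits = 32 - 27 = 5
Network last octet = 29 AND mask = 0
Host part size = 2^5 - 1 = 31
Broadcast last octet = 0 OR 31 = 31

31


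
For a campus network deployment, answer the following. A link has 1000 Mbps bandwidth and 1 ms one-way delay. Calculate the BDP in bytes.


Given: bandwidth = 1000 Mbps, delay = 1 ms
BDP in bits = 1000 * 10^6 * 1 / 1000
BDP in bits = 1000000
BDP in bytes = 1000000 / 8 = 125000

125000


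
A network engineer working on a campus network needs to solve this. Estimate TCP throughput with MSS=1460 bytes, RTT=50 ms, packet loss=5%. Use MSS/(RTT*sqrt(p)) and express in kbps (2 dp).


Given: MSS = 1460 bytes, RTT = 50 ms, loss = 5%
RTT in seconds = 50 / 1000 = 0.05
Loss rate = 5% = 0.05
sqrt(loss) = sqrt(0.05) = 0.223606797750
Throughput (bytes/s) = 1460 / (0.05 * 0.223606797750) = 130586.3699
Throughput (kbps) = 130586.3699 * 8 / 1000 = 1044.690959 -> 1044.69 kbps (2 dp)

1044.69


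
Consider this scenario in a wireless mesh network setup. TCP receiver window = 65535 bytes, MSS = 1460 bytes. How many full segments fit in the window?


Given: RWND = 65535 bytes, MSS = 1460 bytes
Full segments = floor(RWND / MSS)
Full segments = floor(65535 / 1460)
Full segments = floor(44.887) = 44

44


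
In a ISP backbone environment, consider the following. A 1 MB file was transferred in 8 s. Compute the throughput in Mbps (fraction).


Given: file = 1 MB, time = 8 s
File in Mb = 1 * 8 = 8 Mb
Throughput = 8 / 8 Mbps
Throughput = 1 Mbps

1


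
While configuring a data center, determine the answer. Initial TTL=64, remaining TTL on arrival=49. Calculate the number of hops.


Given: initial TTL = 64, received TTL = 49
Hops = initial TTL - received TTL
Hops = 64 - 49 = 15

15


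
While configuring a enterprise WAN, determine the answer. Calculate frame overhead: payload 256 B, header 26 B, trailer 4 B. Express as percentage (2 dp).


Given: payload = 256 B, header = 26 B, trailer = 4 B
Overhead bytes = header + trailer = 26 + 4 = 30
Total frame = payload + overhead = 256 + 30 = 286
Overhead % = 30 / 286 * 100 = 10.4895% -> 10.49% (2 dp)

10.49


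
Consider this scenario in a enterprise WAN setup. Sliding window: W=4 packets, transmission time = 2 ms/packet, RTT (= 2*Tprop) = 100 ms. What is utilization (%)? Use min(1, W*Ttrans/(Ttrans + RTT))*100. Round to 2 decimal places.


Given: W = 4, Ttrans = 2 ms, RTT = 100 ms (= 2 * Tprop, Tprop = 50 ms)
Cycle time = Ttrans + RTT = 2 + 100 = 102 ms (first packet sent until its ACK returns)
W * Ttrans = 4 * 2 = 8 ms of sending per cycle
W * Ttrans / (Ttrans + RTT) = 8 / 102 = 0.078431
U = min(1, 0.078431) = 0.078431
U% = 7.84%

7.84


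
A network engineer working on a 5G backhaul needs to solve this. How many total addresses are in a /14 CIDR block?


Given: CIDR prefix /14
Host bits = 32 - 14 = 18
Total addresses = 2^18 = 262144

262144


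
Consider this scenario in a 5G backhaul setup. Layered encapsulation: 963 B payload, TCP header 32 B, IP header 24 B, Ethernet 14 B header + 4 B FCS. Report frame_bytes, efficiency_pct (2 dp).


TCP segment = 963 + 32 = 995 B
IP packet = 995 + 24 = 1019 B
Ethernet frame = 1019 + 14 + 4 = 1037 B
Efficiency = app / frame = 963 / 1037 = 0.928640 = 92.8640% -> 92.86% (2 dp)

1037, 92.86


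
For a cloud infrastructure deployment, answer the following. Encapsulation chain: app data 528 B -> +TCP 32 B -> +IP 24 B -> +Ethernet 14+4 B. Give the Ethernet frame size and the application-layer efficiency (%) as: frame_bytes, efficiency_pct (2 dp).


TCP segment = 528 + 32 = 560 B
IP packet = 560 + 24 = 584 B
Ethernet frame = 584 + 14 + 4 = 602 B
Efficiency = app / frame = 528 / 602 = 0.877076 = 87.7076% -> 87.71% (2 dp)

602, 87.71


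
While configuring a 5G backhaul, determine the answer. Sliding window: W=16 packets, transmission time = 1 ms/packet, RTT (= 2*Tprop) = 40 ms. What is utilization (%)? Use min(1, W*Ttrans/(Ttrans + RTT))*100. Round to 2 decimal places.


Given: W = 16, Ttrans = 1 ms, RTT = 40 ms (= 2 * Tprop, Tprop = 20 ms)
Cycle time = Ttrans + RTT = 1 + 40 = 41 ms (first packet sent until its ACK returns)
W * Ttrans = 16 * 1 = 16 ms of sending per cycle
W * Ttrans / (Ttrans + RTT) = 16 / 41 = 0.390244
U = min(1, 0.390244) = 0.390244
U% = 39.02%

39.02


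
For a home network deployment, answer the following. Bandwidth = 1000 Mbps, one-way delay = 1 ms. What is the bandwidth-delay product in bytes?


Given: bandwidth = 1000 Mbps, delay = 1 ms
BDP in bits = 1000 * 10^6 * 1 / 1000
BDP in bits = 1000000
BDP in bytes = 1000000 / 8 = 125000

125000


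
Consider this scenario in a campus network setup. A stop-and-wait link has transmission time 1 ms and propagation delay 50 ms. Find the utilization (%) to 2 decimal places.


Given: Ttrans = 1 ms, Tprop = 50 ms
RTT = 2 * Tprop = 2 * 50 = 100 ms
U = Ttrans / (Ttrans + RTT)
U = 1 / (1 + 100)
U = 1 / 101 = 0.009901
U% = 0.99%

0.99


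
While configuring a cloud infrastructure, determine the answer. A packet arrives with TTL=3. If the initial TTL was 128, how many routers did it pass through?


Given: initial TTL = 128, received TTL = 3
Hops = initial TTL - received TTL
Hops = 128 - 3 = 125

125


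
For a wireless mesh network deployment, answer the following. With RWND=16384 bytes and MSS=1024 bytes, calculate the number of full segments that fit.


Given: RWND = 16384 bytes, MSS = 1024 bytes
Full segments = floor(RWND / MSS)
Full segments = floor(16384 / 1024)
Full segments = floor(16.0) = 16

16


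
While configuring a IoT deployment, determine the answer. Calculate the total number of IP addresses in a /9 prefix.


Given: CIDR prefix /9
Host bits = 32 - 9 = 23
Total addresses = 2^23 = 8388608

8388608


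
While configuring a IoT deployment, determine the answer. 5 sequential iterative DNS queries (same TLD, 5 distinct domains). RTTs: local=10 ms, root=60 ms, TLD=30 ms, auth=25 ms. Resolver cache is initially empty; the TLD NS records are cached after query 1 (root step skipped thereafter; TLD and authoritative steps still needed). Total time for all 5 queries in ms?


Lookup 1 (cold cache): local + root + TLD + auth = 10 + 60 + 30 + 25 = 125 ms
Lookups 2..5 (TLD NS cached -> skip root; new domain -> still ask TLD and auth): local + TLD + auth = 10 + 30 + 25 = 65 ms each
Remaining 4 lookups: 4 * 65 = 260 ms
Total = 125 + 260 = 385 ms

385


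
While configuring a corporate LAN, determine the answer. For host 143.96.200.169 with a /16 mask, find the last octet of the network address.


Given: IP = 143.96.200.169, prefix = /16
Subnet mask = 255.255.0.0
Last octet of IP: 169
Last octet of mask: 0
Network last octet = 169 AND 0 = 0

0


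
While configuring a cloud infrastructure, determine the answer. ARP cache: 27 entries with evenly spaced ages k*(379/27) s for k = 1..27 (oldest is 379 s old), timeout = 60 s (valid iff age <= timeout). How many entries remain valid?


Ages are k * 379/27 s for k = 1..27 (spacing = 14.0370 s).
Entry k is valid iff k * 379/27 <= 60 iff k <= 27 * 60 / 379 = 4.2744
n_valid = floor(4.2744) = 4
(n_stale = 27 - 4 = 23)

4


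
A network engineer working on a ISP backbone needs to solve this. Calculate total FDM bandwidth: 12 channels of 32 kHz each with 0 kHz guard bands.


Given: 12 channels, 32 kHz each, guard = 0 kHz
Channel bandwidth = 12 * 32 = 384 kHz
Guard bands = 11 gaps * 0 kHz = 0 kHz
Total = 384 + 0 = 384 kHz

384


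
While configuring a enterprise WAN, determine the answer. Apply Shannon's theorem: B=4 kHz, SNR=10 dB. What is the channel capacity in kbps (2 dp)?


Given: B = 4 kHz, SNR = 10 dB
SNR linear = 10^(10/10) = 10
1 + SNR = 11
log2(11) = 3.4594316186
C = 4 * 1000 * 3.4594316186 = 13837.7265 bps
C = 13.837726 kbps -> 13.84 kbps (2 dp)

13.84


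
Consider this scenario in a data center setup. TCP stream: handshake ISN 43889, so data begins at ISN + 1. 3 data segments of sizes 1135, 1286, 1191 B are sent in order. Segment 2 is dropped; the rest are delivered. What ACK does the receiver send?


SYN uses sequence number 43889; first data byte = ISN + 1 = 43890.
Segment 1: SEQ = 43890, len = 1135 B, covers [43890, 45024]
Segment 2: SEQ = 45025, len = 1286 B, covers [45025, 46310] [LOST]
Segment 3: SEQ = 46311, len = 1191 B, covers [46311, 47501]
In-order data received: bytes [43890, 45024] (segments 1..1).
Segment 2 missing -> gap begins at byte 45025; later segments buffered out of order.
Cumulative ACK = next expected in-order byte = 43890 + 1135 = 45025

45025


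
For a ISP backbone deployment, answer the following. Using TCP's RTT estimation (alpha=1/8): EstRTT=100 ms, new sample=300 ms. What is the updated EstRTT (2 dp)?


Given: EstRTT = 100 ms, SampleRTT = 300 ms, alpha = 1/8
New EstRTT = (1 - alpha) * EstRTT + alpha * SampleRTT
(7/8) * 100 = 87.5
(1/8) * 300 = 37.5
New EstRTT = 87.5 + 37.5 = 125 ms -> 125.00 ms (2 dp)

125.00


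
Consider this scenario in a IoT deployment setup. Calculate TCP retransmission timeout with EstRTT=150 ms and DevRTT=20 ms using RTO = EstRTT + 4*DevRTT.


Given: EstRTT = 150 ms, DevRTT = 20 ms
Timeout = EstRTT + 4 * DevRTT
4 * DevRTT = 4 * 20 = 80
Timeout = 150 + 80 = 230 ms

230


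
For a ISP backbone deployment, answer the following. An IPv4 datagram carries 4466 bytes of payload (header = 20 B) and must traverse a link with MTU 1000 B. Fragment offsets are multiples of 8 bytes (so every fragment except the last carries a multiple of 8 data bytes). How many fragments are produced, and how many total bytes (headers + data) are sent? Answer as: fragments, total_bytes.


Max data per non-final fragment = floor((MTU - header)/8)*8 = floor((1000 - 20)/8)*8 = floor(980/8)*8 = 976 B
Final fragment needs no 8-byte alignment: it can carry up to MTU - header = 980 B
Non-final fragments needed = ceil((payload - 980) / 976) = ceil(3486/976) = ceil(3.5717) = 4
Number of fragments = 4 + 1 = 5
Fragment sizes (data): 4 * 976 B + 562 B (last, 562 <= 980 OK)
Total bytes sent = payload + n_frags * header = 4466 + 5*20 = 4466 + 100 = 4566 B

5, 4566


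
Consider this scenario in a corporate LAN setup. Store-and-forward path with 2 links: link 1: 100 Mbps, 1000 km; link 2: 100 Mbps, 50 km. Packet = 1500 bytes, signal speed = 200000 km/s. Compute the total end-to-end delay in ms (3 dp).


Packet = 1500 bytes = 12000 bits. Store-and-forward: sum (t_trans + t_prop) per link.
Link 1: t_trans = 12000/(100*10^6) s = 0.1200 ms; t_prop = 1000/200000 s = 5.0000 ms; subtotal = 5.1200 ms
Link 2: t_trans = 12000/(100*10^6) s = 0.1200 ms; t_prop = 50/200000 s = 0.2500 ms; subtotal = 0.3700 ms
End-to-end = 5.1200 + 0.3700 = 5.4900 ms -> 5.490 ms (3 dp)

5.490


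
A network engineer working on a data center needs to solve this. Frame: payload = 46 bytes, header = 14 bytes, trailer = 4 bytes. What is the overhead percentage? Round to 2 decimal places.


Given: payload = 46 B, header = 14 B, trailer = 4 B
Overhead bytes = header + trailer = 14 + 4 = 18
Total frame = payload + overhead = 46 + 18 = 64
Overhead % = 18 / 64 * 100 = 28.1250% -> 28.13% (2 dp)

28.13


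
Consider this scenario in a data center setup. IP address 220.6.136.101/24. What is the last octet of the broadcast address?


Given: IP = 220.6.136.101, prefix = /24
Host bits = 32 - 24 = 8
Network last octet = 101 AND mask = 0
Host part size = 2^8 - 1 = 255
Broadcast last octet = 0 OR 255 = 255

255


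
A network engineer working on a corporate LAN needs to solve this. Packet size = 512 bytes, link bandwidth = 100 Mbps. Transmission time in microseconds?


Given: packet = 512 bytes, bandwidth = 100 Mbps
Packet in bits = 512 * 8 = 4096 bits
Bandwidth = 100 * 10^6 = 100000000 bps
Time = 4096 / 100000000 seconds
Time in us = 4096 * 10^6 / 100000000 = 40.96

40.96


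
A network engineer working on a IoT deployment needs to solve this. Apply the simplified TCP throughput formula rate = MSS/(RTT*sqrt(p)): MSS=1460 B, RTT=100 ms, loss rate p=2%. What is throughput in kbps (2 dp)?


Given: MSS = 1460 bytes, RTT = 100 ms, loss = 2%
RTT in seconds = 100 / 1000 = 0.1
Loss rate = 2% = 0.02
sqrt(loss) = sqrt(0.02) = 0.141421356237
Throughput (bytes/s) = 1460 / (0.1 * 0.141421356237) = 103237.5901
Throughput (kbps) = 103237.5901 * 8 / 1000 = 825.900720 -> 825.90 kbps (2 dp)

825.90


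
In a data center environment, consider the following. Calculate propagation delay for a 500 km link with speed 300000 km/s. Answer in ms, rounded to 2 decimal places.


Given: distance = 500 km, speed = 300000 km/s
Delay = distance / speed = 500 / 300000 seconds
Delay in ms = 500 * 1000 / 300000
Delay = 1.6667 ms
Rounded to 2 dp = 1.67 ms

1.67


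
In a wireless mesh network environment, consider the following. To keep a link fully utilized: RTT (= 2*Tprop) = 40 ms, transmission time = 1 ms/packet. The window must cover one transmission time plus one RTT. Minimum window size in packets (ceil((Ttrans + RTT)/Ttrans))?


Given: Ttrans = 1 ms, RTT = 40 ms (= 2 * Tprop, Tprop = 20 ms)
Time until first ACK returns = Ttrans + RTT = 1 + 40 = 41 ms
Need W * Ttrans >= Ttrans + RTT  ->  W >= (Ttrans + RTT) / Ttrans
(Ttrans + RTT) / Ttrans = 41 / 1 = 41
W_min = ceil(41) = 41

41


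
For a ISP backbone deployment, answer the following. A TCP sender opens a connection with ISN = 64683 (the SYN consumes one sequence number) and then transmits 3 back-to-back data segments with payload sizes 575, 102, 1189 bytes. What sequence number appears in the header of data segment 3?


The SYN occupies sequence number ISN = 64683, so the first data byte is ISN + 1 = 64684.
SEQ of data segment i = (ISN + 1) + sum of payload sizes of segments 1..i-1.
Segment 1: SEQ = 64684, payload = 575 bytes
Segment 2: SEQ = 65259, payload = 102 bytes
Segment 3: SEQ = 65361, payload = 1189 bytes
SEQ of segment 3 = 64684 + 575 + 102 = 65361

65361


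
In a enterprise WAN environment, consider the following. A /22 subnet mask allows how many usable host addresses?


Given: subnet mask /22
Host bits = 32 - 22 = 10
Total addresses = 2^10 = 1024
Usable hosts = 1024 - 2 (network + broadcast) = 1022

1022


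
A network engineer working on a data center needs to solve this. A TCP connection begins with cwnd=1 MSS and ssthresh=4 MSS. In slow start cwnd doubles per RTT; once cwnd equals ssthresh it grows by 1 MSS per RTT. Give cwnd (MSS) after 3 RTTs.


RTT 0: cwnd = 1 MSS (initial)
RTT 1: cwnd = 2 MSS (slow start, doubled)
RTT 2: cwnd = 4 MSS (slow start, doubled)
RTT 3: cwnd = 5 MSS (congestion avoidance, +1)

5


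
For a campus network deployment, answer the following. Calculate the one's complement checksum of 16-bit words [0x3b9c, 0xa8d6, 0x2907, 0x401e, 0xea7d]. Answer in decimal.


Given words: [0x3b9c, 0xa8d6, 0x2907, 0x401e, 0xea7d]
Step 1: Sum all words
Raw sum = 15260 + 43222 + 10503 + 16414 + 60029 = 145428
Step 2: Fold carry: (14356 + 2) = 14358
One's complement = ~14358 & 0xFFFF = 51177

51177


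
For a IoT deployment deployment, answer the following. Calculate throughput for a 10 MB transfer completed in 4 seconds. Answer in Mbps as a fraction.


Given: file = 10 MB, time = 4 s
File in Mb = 10 * 8 = 80 Mb
Throughput = 80 / 4 Mbps
Throughput = 20 Mbps

20


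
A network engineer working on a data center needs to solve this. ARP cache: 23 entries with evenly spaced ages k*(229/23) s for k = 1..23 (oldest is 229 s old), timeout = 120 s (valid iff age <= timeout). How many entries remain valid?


Ages are k * 229/23 s for k = 1..23 (spacing = 9.9565 s).
Entry k is valid iff k * 229/23 <= 120 iff k <= 23 * 120 / 229 = 12.0524
n_valid = floor(12.0524) = 12
(n_stale = 23 - 12 = 11)

12


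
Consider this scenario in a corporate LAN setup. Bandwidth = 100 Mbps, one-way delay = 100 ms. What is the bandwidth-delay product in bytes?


Given: bandwidth = 100 Mbps, delay = 100 ms
BDP in bits = 100 * 10^6 * 100 / 1000
BDP in bits = 10000000
BDP in bytes = 10000000 / 8 = 1250000

1250000


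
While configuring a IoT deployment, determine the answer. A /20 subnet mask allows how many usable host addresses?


Given: subnet mask /20
Host bits = 32 - 20 = 12
Total addresses = 2^12 = 4096
Usable hosts = 4096 - 2 (network + broadcast) = 4094

4094


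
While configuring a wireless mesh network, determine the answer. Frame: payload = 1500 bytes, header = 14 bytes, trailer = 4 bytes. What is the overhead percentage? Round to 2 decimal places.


Given: payload = 1500 B, header = 14 B, trailer = 4 B
Overhead bytes = header + trailer = 14 + 4 = 18
Total frame = payload + overhead = 1500 + 18 = 1518
Overhead % = 18 / 1518 * 100 = 1.1858% -> 1.19% (2 dp)

1.19


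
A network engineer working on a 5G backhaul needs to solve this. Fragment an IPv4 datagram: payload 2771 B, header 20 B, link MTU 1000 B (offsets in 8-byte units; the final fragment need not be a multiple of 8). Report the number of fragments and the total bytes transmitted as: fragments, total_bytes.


Max data per non-final fragment = floor((MTU - header)/8)*8 = floor((1000 - 20)/8)*8 = floor(980/8)*8 = 976 B
Final fragment needs no 8-byte alignment: it can carry up to MTU - header = 980 B
Non-final fragments needed = ceil((payload - 980) / 976) = ceil(1791/976) = ceil(1.8350) = 2
Number of fragments = 2 + 1 = 3
Fragment sizes (data): 2 * 976 B + 819 B (last, 819 <= 980 OK)
Total bytes sent = payload + n_frags * header = 2771 + 3*20 = 2771 + 60 = 2831 B

3, 2831


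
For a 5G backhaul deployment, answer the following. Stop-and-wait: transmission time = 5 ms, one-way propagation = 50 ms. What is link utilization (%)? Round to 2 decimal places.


Given: Ttrans = 5 ms, Tprop = 50 ms
RTT = 2 * Tprop = 2 * 50 = 100 ms
U = Ttrans / (Ttrans + RTT)
U = 5 / (5 + 100)
U = 5 / 105 = 0.047619
U% = 4.76%

4.76


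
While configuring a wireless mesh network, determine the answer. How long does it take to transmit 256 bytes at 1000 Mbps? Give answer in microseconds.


Given: packet = 256 bytes, bandwidth = 1000 Mbps
Packet in bits = 256 * 8 = 2048 bits
Bandwidth = 1000 * 10^6 = 1000000000 bps
Time = 2048 / 1000000000 seconds
Time in us = 2048 * 10^6 / 1000000000 = 2.048

2.048


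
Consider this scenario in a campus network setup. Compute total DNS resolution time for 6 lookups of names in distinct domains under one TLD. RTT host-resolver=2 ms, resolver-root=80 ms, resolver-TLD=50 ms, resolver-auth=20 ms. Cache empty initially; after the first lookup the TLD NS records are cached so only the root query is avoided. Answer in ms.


Lookup 1 (cold cache): local + root + TLD + auth = 2 + 80 + 50 + 20 = 152 ms
Lookups 2..6 (TLD NS cached -> skip root; new domain -> still ask TLD and auth): local + TLD + auth = 2 + 50 + 20 = 72 ms each
Remaining 5 lookups: 5 * 72 = 360 ms
Total = 152 + 360 = 512 ms

512


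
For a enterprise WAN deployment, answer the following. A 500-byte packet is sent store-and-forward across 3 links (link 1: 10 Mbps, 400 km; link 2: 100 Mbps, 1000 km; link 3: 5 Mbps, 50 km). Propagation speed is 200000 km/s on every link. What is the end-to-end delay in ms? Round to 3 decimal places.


Packet = 500 bytes = 4000 bits. Store-and-forward: sum (t_trans + t_prop) per link.
Link 1: t_trans = 4000/(10*10^6) s = 0.4000 ms; t_prop = 400/200000 s = 2.0000 ms; subtotal = 2.4000 ms
Link 2: t_trans = 4000/(100*10^6) s = 0.0400 ms; t_prop = 1000/200000 s = 5.0000 ms; subtotal = 5.0400 ms
Link 3: t_trans = 4000/(5*10^6) s = 0.8000 ms; t_prop = 50/200000 s = 0.2500 ms; subtotal = 1.0500 ms
End-to-end = 2.4000 + 5.0400 + 1.0500 = 8.4900 ms -> 8.490 ms (3 dp)

8.490


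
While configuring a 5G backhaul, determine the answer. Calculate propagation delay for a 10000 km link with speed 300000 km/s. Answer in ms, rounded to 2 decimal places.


Given: distance = 10000 km, speed = 300000 km/s
Delay = distance / speed = 10000 / 300000 seconds
Delay in ms = 10000 * 1000 / 300000
Delay = 33.3333 ms
Rounded to 2 dp = 33.33 ms

33.33


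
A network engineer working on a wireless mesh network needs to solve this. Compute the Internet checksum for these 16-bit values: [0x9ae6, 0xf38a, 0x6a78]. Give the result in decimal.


Given words: [0x9ae6, 0xf38a, 0x6a78]
Step 1: Sum all words
Raw sum = 39654 + 62346 + 27256 = 129256
Step 2: Fold carry: (63720 + 1) = 63721
One's complement = ~63721 & 0xFFFF = 1814

1814


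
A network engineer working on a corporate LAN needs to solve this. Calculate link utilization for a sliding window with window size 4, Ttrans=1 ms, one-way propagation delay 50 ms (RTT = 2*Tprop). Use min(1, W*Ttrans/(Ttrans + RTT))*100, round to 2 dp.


Given: W = 4, Ttrans = 1 ms, RTT = 100 ms (= 2 * Tprop, Tprop = 50 ms)
Cycle time = Ttrans + RTT = 1 + 100 = 101 ms (first packet sent until its ACK returns)
W * Ttrans = 4 * 1 = 4 ms of sending per cycle
W * Ttrans / (Ttrans + RTT) = 4 / 101 = 0.039604
U = min(1, 0.039604) = 0.039604
U% = 3.96%

3.96


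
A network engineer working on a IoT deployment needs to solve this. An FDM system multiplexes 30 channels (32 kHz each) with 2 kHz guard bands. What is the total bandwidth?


Given: 30 channels, 32 kHz each, guard = 2 kHz
Channel bandwidth = 30 * 32 = 960 kHz
Guard bands = 29 gaps * 2 kHz = 58 kHz
Total = 960 + 58 = 1018 kHz

1018


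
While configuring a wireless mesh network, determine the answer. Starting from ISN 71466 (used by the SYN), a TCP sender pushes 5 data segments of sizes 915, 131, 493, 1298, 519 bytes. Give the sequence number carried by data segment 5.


The SYN occupies sequence number ISN = 71466, so the first data byte is ISN + 1 = 71467.
SEQ of data segment i = (ISN + 1) + sum of payload sizes of segments 1..i-1.
Segment 1: SEQ = 71467, payload = 915 bytes
Segment 2: SEQ = 72382, payload = 131 bytes
Segment 3: SEQ = 72513, payload = 493 bytes
Segment 4: SEQ = 73006, payload = 1298 bytes
Segment 5: SEQ = 74304, payload = 519 bytes
SEQ of segment 5 = 71467 + 915 + 131 + 493 + 1298 = 74304

74304


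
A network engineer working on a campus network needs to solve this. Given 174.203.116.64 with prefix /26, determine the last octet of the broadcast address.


Given: IP = 174.203.116.64, prefix = /26
Host bits = 32 - 26 = 6
Network last octet = 64 AND mask = 64
Host part size = 2^6 - 1 = 63
Broadcast last octet = 64 OR 63 = 127

127


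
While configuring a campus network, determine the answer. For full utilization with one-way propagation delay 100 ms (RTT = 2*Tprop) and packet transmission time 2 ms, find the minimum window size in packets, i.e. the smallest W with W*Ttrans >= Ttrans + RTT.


Given: Ttrans = 2 ms, RTT = 200 ms (= 2 * Tprop, Tprop = 100 ms)
Time until first ACK returns = Ttrans + RTT = 2 + 200 = 202 ms
Need W * Ttrans >= Ttrans + RTT  ->  W >= (Ttrans + RTT) / Ttrans
(Ttrans + RTT) / Ttrans = 202 / 2 = 101
W_min = ceil(101) = 101

101


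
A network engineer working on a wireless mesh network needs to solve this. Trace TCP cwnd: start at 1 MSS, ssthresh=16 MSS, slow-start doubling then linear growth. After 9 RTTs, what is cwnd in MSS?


RTT 0: cwnd = 1 MSS (initial)
RTT 1: cwnd = 2 MSS (slow start, doubled)
RTT 2: cwnd = 4 MSS (slow start, doubled)
RTT 3: cwnd = 8 MSS (slow start, doubled)
RTT 4: cwnd = 16 MSS (slow start, doubled)
RTT 5: cwnd = 17 MSS (congestion avoidance, +1)
RTT 6: cwnd = 18 MSS (congestion avoidance, +1)
RTT 7: cwnd = 19 MSS (congestion avoidance, +1)
RTT 8: cwnd = 20 MSS (congestion avoidance, +1)
RTT 9: cwnd = 21 MSS (congestion avoidance, +1)

21


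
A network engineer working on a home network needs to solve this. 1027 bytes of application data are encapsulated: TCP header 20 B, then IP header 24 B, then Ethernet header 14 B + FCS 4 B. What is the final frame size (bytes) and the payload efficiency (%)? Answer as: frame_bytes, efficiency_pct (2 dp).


TCP segment = 1027 + 20 = 1047 B
IP packet = 1047 + 24 = 1071 B
Ethernet frame = 1071 + 14 + 4 = 1089 B
Efficiency = app / frame = 1027 / 1089 = 0.943067 = 94.3067% -> 94.31% (2 dp)

1089, 94.31


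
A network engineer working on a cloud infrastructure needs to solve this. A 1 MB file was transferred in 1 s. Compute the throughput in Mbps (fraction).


Given: file = 1 MB, time = 1 s
File in Mb = 1 * 8 = 8 Mb
Throughput = 8 / 1 Mbps
Throughput = 8 Mbps

8


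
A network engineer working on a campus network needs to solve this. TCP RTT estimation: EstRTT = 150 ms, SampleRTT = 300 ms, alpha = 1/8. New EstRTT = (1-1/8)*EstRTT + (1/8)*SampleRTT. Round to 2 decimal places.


Given: EstRTT = 150 ms, SampleRTT = 300 ms, alpha = 1/8
New EstRTT = (1 - alpha) * EstRTT + alpha * SampleRTT
(7/8) * 150 = 131.25
(1/8) * 300 = 37.5
New EstRTT = 131.25 + 37.5 = 168.75 ms -> 168.75 ms (2 dp)

168.75


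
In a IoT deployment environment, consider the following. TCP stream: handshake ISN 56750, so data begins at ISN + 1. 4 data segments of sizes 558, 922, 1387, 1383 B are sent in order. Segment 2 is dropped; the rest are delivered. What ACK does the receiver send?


SYN uses sequence number 56750; first data byte = ISN + 1 = 56751.
Segment 1: SEQ = 56751, len = 558 B, covers [56751, 57308]
Segment 2: SEQ = 57309, len = 922 B, covers [57309, 58230] [LOST]
Segment 3: SEQ = 58231, len = 1387 B, covers [58231, 59617]
Segment 4: SEQ = 59618, len = 1383 B, covers [59618, 61000]
In-order data received: bytes [56751, 57308] (segments 1..1).
Segment 2 missing -> gap begins at byte 57309; later segments buffered out of order.
Cumulative ACK = next expected in-order byte = 56751 + 558 = 57309

57309


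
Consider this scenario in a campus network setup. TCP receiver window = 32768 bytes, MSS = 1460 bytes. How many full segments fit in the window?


Given: RWND = 32768 bytes, MSS = 1460 bytes
Full segments = floor(RWND / MSS)
Full segments = floor(32768 / 1460)
Full segments = floor(22.4438) = 22

22


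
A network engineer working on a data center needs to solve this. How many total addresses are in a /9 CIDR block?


Given: CIDR prefix /9
Host bits = 32 - 9 = 23
Total addresses = 2^23 = 8388608

8388608


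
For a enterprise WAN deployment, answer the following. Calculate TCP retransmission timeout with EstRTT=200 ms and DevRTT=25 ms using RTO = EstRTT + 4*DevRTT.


Given: EstRTT = 200 ms, DevRTT = 25 ms
Timeout = EstRTT + 4 * DevRTT
4 * DevRTT = 4 * 25 = 100
Timeout = 200 + 100 = 300 ms

300


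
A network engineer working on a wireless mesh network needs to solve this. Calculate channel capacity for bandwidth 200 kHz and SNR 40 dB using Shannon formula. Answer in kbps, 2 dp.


Given: B = 200 kHz, SNR = 40 dB
SNR linear = 10^(40/10) = 10000
1 + SNR = 10001
log2(10001) = 13.2878566418
C = 200 * 1000 * 13.2878566418 = 2657571.3284 bps
C = 2657.571328 kbps -> 2657.57 kbps (2 dp)

2657.57


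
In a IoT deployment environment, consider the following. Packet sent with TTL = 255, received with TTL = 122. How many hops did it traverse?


Given: initial TTL = 255, received TTL = 122
Hops = initial TTL - received TTL
Hops = 255 - 122 = 133

133


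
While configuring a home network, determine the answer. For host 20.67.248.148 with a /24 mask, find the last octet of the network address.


Given: IP = 20.67.248.148, prefix = /24
Subnet mask = 255.255.255.0
Last octet of IP: 148
Last octet of mask: 0
Network last octet = 148 AND 0 = 0

0


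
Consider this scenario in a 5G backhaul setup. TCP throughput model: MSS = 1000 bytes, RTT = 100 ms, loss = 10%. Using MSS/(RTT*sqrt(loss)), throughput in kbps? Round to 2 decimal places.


Given: MSS = 1000 bytes, RTT = 100 ms, loss = 10%
RTT in seconds = 100 / 1000 = 0.1
Loss rate = 10% = 0.1
sqrt(loss) = sqrt(0.1) = 0.316227766017
Throughput (bytes/s) = 1000 / (0.1 * 0.316227766017) = 31622.7766
Throughput (kbps) = 31622.7766 * 8 / 1000 = 252.982213 -> 252.98 kbps (2 dp)

252.98


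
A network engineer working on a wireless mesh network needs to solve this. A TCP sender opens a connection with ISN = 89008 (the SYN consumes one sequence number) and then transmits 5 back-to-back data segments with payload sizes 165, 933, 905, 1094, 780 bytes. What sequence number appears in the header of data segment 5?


The SYN occupies sequence number ISN = 89008, so the first data byte is ISN + 1 = 89009.
SEQ of data segment i = (ISN + 1) + sum of payload sizes of segments 1..i-1.
Segment 1: SEQ = 89009, payload = 165 bytes
Segment 2: SEQ = 89174, payload = 933 bytes
Segment 3: SEQ = 90107, payload = 905 bytes
Segment 4: SEQ = 91012, payload = 1094 bytes
Segment 5: SEQ = 92106, payload = 780 bytes
SEQ of segment 5 = 89009 + 165 + 933 + 905 + 1094 = 92106

92106


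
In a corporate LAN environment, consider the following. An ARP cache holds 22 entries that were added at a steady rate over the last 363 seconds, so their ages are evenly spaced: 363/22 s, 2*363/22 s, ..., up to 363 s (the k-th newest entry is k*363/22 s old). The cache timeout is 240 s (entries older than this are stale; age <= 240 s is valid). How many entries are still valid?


Ages are k * 363/22 s for k = 1..22 (spacing = 16.5000 s).
Entry k is valid iff k * 363/22 <= 240 iff k <= 22 * 240 / 363 = 14.5455
n_valid = floor(14.5455) = 14
(n_stale = 22 - 14 = 8)

14


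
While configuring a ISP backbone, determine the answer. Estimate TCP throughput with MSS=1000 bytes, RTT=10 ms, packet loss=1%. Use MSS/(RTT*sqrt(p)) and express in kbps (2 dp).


Given: MSS = 1000 bytes, RTT = 10 ms, loss = 1%
RTT in seconds = 10 / 1000 = 0.01
Loss rate = 1% = 0.01
sqrt(loss) = sqrt(0.01) = 0.1
Throughput (bytes/s) = 1000 / (0.01 * 0.1) = 1000000.0000
Throughput (kbps) = 1000000.0000 * 8 / 1000 = 8000.000000 -> 8000.00 kbps (2 dp)

8000.00


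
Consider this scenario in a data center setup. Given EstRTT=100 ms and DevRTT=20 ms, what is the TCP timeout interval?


Given: EstRTT = 100 ms, DevRTT = 20 ms
Timeout = EstRTT + 4 * DevRTT
4 * DevRTT = 4 * 20 = 80
Timeout = 100 + 80 = 180 ms

180


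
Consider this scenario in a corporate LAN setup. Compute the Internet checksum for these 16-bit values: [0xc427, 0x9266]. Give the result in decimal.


Given words: [0xc427, 0x9266]
Step 1: Sum all words
Raw sum = 50215 + 37478 = 87693
Step 2: Fold carry: (22157 + 1) = 22158
One's complement = ~22158 & 0xFFFF = 43377

43377


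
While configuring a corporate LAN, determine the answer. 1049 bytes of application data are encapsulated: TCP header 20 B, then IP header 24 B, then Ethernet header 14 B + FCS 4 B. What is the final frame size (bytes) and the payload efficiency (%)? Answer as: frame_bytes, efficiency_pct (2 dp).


TCP segment = 1049 + 20 = 1069 B
IP packet = 1069 + 24 = 1093 B
Ethernet frame = 1093 + 14 + 4 = 1111 B
Efficiency = app / frame = 1049 / 1111 = 0.944194 = 94.4194% -> 94.42% (2 dp)

1111, 94.42


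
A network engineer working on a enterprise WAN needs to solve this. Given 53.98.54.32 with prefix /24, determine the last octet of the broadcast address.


Given: IP = 53.98.54.32, prefix = /24
Host bits = 32 - 24 = 8
Network last octet = 32 AND mask = 0
Host part size = 2^8 - 1 = 255
Broadcast last octet = 0 OR 255 = 255

255
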